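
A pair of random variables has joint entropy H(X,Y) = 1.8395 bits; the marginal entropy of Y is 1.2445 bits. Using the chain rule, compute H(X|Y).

Chain rule: H(X,Y) = H(X|Y) + H(Y)
H(X|Y) = H(X,Y) - H(Y) = 1.8395 - 1.2445 = 0.595 bits


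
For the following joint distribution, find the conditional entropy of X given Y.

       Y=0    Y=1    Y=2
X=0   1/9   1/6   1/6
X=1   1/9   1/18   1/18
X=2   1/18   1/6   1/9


H(X|Y) = Σ_y p(y) H(X|Y=y)
  p(Y=0) = 5/18, H(X|Y=0) = 1.5219
  p(Y=1) = 7/18, H(X|Y=1) = 1.4488
  p(Y=2) = 1/3, H(X|Y=2) = 1.4591
H(X|Y) = 0.2778×1.5219 + 0.3889×1.4488 + 0.3333×1.4591 = 1.4726 bits


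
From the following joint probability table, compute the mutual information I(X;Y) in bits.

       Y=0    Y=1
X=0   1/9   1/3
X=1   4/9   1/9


H(X) = 0.9911, H(Y) = 0.9911, H(X,Y) = 1.7527
I(X;Y) = H(X) + H(Y) - H(X,Y) = 0.2294 bits


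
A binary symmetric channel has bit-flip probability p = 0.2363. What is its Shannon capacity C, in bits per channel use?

For BSC with error probability p:
C = 1 - H(p) where H(p) is binary entropy
H(0.2363) = -0.2363 × log₂(0.2363) - 0.7637 × log₂(0.7637)
H(p) = 0.7888
C = 1 - 0.7888 = 0.2112 bits/use


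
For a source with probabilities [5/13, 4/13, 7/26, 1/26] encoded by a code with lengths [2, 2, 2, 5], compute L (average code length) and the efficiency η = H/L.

Average length L = Σ p_i × l_i = 2.1154 bits
Entropy H = 1.7439 bits
Efficiency η = H/L × 100% = 82.44%


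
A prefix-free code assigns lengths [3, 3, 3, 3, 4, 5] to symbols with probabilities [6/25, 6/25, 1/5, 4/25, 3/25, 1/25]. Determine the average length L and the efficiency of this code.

Average length L = Σ p_i × l_i = 3.2000 bits
Entropy H = 2.4285 bits
Efficiency η = H/L × 100% = 75.89%


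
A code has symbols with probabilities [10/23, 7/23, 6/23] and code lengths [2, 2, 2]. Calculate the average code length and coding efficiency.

Average length L = Σ p_i × l_i = 2.0000 bits
Entropy H = 1.5505 bits
Efficiency η = H/L × 100% = 77.52%


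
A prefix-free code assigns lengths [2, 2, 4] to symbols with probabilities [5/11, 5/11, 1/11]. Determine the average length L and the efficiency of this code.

Average length L = Σ p_i × l_i = 2.1818 bits
Entropy H = 1.3486 bits
Efficiency η = H/L × 100% = 61.81%


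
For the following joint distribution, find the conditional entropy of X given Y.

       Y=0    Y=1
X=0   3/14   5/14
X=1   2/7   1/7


H(X|Y) = Σ_y p(y) H(X|Y=y)
  p(Y=0) = 1/2, H(X|Y=0) = 0.9852
  p(Y=1) = 1/2, H(X|Y=1) = 0.8631
H(X|Y) = 0.5000×0.9852 + 0.5000×0.8631 = 0.9242 bits


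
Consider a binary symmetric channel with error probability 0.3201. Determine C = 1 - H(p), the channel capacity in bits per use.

For BSC with error probability p:
C = 1 - H(p) where H(p) is binary entropy
H(0.3201) = -0.3201 × log₂(0.3201) - 0.6799 × log₂(0.6799)
H(p) = 0.9045
C = 1 - 0.9045 = 0.0955 bits/use


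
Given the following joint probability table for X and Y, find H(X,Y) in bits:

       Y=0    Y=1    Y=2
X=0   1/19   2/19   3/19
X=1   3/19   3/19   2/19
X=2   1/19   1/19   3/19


H(X,Y) = -Σ p(x,y) log₂ p(x,y)
  p(0,0)=1/19: -0.0526 × log₂(0.0526) = 0.2236
  p(0,1)=2/19: -0.1053 × log₂(0.1053) = 0.3419
  p(0,2)=3/19: -0.1579 × log₂(0.1579) = 0.4205
  p(1,0)=3/19: -0.1579 × log₂(0.1579) = 0.4205
  p(1,1)=3/19: -0.1579 × log₂(0.1579) = 0.4205
  p(1,2)=2/19: -0.1053 × log₂(0.1053) = 0.3419
  p(2,0)=1/19: -0.0526 × log₂(0.0526) = 0.2236
  p(2,1)=1/19: -0.0526 × log₂(0.0526) = 0.2236
  p(2,2)=3/19: -0.1579 × log₂(0.1579) = 0.4205
H(X,Y) = 3.0364 bits


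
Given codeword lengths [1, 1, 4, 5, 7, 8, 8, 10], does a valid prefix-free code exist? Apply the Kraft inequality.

Kraft inequality: Σ 2^(-l_i) ≤ 1 for prefix-free code
Calculating: 2^(-1) + 2^(-1) + 2^(-4) + 2^(-5) + 2^(-7) + 2^(-8) + 2^(-8) + 2^(-10)
= 0.5 + 0.5 + 0.0625 + 0.03125 + 0.0078125 + 0.00390625 + 0.00390625 + 0.0009765625
= 1.1104
Since 1.1104 > 1, prefix-free code does not exist


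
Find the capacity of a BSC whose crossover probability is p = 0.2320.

For BSC with error probability p:
C = 1 - H(p) where H(p) is binary entropy
H(0.2320) = -0.2320 × log₂(0.2320) - 0.7680 × log₂(0.7680)
H(p) = 0.7815
C = 1 - 0.7815 = 0.2185 bits/use


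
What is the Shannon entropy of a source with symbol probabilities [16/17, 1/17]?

H(X) = -Σ p(x) log₂ p(x)
  -16/17 × log₂(16/17) = 0.0823
  -1/17 × log₂(1/17) = 0.2404
H(X) = 0.3228 bits


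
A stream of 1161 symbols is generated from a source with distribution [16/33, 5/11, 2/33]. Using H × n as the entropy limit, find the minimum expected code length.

Entropy H = 1.2685 bits/symbol
Minimum bits = H × n = 1.2685 × 1161
= 1472.77 bits


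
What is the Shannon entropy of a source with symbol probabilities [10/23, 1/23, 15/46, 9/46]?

H(X) = -Σ p(x) log₂ p(x)
  -10/23 × log₂(10/23) = 0.5224
  -1/23 × log₂(1/23) = 0.1967
  -15/46 × log₂(15/46) = 0.5272
  -9/46 × log₂(9/46) = 0.4605
H(X) = 1.7068 bits


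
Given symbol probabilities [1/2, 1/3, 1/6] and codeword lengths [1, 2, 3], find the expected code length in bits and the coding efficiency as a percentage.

Average length L = Σ p_i × l_i = 1.6667 bits
Entropy H = 1.4591 bits
Efficiency η = H/L × 100% = 87.55%


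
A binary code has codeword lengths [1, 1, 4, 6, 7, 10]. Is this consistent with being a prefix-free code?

Kraft inequality: Σ 2^(-l_i) ≤ 1 for prefix-free code
Calculating: 2^(-1) + 2^(-1) + 2^(-4) + 2^(-6) + 2^(-7) + 2^(-10)
= 0.5 + 0.5 + 0.0625 + 0.015625 + 0.0078125 + 0.0009765625
= 1.0869
Since 1.0869 > 1, prefix-free code does not exist


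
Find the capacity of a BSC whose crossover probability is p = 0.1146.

For BSC with error probability p:
C = 1 - H(p) where H(p) is binary entropy
H(0.1146) = -0.1146 × log₂(0.1146) - 0.8854 × log₂(0.8854)
H(p) = 0.5136
C = 1 - 0.5136 = 0.4864 bits/use


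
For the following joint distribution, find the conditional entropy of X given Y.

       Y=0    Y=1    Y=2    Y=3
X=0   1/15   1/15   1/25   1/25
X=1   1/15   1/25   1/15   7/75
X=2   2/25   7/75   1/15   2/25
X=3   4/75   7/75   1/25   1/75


H(X|Y) = Σ_y p(y) H(X|Y=y)
  p(Y=0) = 4/15, H(X|Y=0) = 1.9855
  p(Y=1) = 22/75, H(X|Y=1) = 1.9291
  p(Y=2) = 16/75, H(X|Y=2) = 1.9544
  p(Y=3) = 17/75, H(X|Y=3) = 1.7395
H(X|Y) = 0.2667×1.9855 + 0.2933×1.9291 + 0.2133×1.9544 + 0.2267×1.7395 = 1.9065 bits


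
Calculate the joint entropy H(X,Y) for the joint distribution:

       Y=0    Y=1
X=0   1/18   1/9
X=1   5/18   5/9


H(X,Y) = -Σ p(x,y) log₂ p(x,y)
  p(0,0)=1/18: -0.0556 × log₂(0.0556) = 0.2317
  p(0,1)=1/9: -0.1111 × log₂(0.1111) = 0.3522
  p(1,0)=5/18: -0.2778 × log₂(0.2778) = 0.5133
  p(1,1)=5/9: -0.5556 × log₂(0.5556) = 0.4711
H(X,Y) = 1.5683 bits


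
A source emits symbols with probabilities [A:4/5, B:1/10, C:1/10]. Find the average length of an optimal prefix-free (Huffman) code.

Huffman tree construction:
Combine smallest probabilities repeatedly
Resulting codes:
  A: 1 (length 1)
  B: 00 (length 2)
  C: 01 (length 2)
Average length = Σ p(s) × length(s) = 1.2000 bits


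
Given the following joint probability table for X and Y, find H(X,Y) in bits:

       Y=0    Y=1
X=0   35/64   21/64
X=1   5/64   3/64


H(X,Y) = -Σ p(x,y) log₂ p(x,y)
  p(0,0)=35/64: -0.5469 × log₂(0.5469) = 0.4762
  p(0,1)=21/64: -0.3281 × log₂(0.3281) = 0.5275
  p(1,0)=5/64: -0.0781 × log₂(0.0781) = 0.2873
  p(1,1)=3/64: -0.0469 × log₂(0.0469) = 0.2070
H(X,Y) = 1.4980 bits


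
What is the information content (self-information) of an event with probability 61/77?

Information content I(x) = -log₂(p(x))
I = -log₂(61/77) = -log₂(0.7922)
I = 0.3360 bits


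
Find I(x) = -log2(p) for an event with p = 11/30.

Information content I(x) = -log₂(p(x))
I = -log₂(11/30) = -log₂(0.3667)
I = 1.4475 bits


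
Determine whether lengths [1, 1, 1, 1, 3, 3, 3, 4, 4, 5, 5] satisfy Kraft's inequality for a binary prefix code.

Kraft inequality: Σ 2^(-l_i) ≤ 1 for prefix-free code
Calculating: 2^(-1) + 2^(-1) + 2^(-1) + 2^(-1) + 2^(-3) + 2^(-3) + 2^(-3) + 2^(-4) + 2^(-4) + 2^(-5) + 2^(-5)
= 0.5 + 0.5 + 0.5 + 0.5 + 0.125 + 0.125 + 0.125 + 0.0625 + 0.0625 + 0.03125 + 0.03125
= 2.5625
Since 2.5625 > 1, prefix-free code does not exist


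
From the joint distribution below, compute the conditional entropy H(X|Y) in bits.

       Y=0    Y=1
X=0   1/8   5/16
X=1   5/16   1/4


H(X|Y) = Σ_y p(y) H(X|Y=y)
  p(Y=0) = 7/16, H(X|Y=0) = 0.8631
  p(Y=1) = 9/16, H(X|Y=1) = 0.9911
H(X|Y) = 0.4375×0.8631 + 0.5625×0.9911 = 0.9351 bits


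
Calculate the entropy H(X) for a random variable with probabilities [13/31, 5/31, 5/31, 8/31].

H(X) = -Σ p(x) log₂ p(x)
  -13/31 × log₂(13/31) = 0.5258
  -5/31 × log₂(5/31) = 0.4246
  -5/31 × log₂(5/31) = 0.4246
  -8/31 × log₂(8/31) = 0.5043
H(X) = 1.8792 bits


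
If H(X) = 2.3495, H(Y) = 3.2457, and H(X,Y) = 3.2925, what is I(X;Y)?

I(X;Y) = H(X) + H(Y) - H(X,Y)
I(X;Y) = 2.3495 + 3.2457 - 3.2925 = 2.3027 bits


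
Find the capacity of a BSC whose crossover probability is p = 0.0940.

For BSC with error probability p:
C = 1 - H(p) where H(p) is binary entropy
H(0.0940) = -0.0940 × log₂(0.0940) - 0.9060 × log₂(0.9060)
H(p) = 0.4497
C = 1 - 0.4497 = 0.5503 bits/use


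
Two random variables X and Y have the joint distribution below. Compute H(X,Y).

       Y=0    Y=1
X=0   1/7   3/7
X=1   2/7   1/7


H(X,Y) = -Σ p(x,y) log₂ p(x,y)
  p(0,0)=1/7: -0.1429 × log₂(0.1429) = 0.4011
  p(0,1)=3/7: -0.4286 × log₂(0.4286) = 0.5239
  p(1,0)=2/7: -0.2857 × log₂(0.2857) = 0.5164
  p(1,1)=1/7: -0.1429 × log₂(0.1429) = 0.4011
H(X,Y) = 1.8424 bits


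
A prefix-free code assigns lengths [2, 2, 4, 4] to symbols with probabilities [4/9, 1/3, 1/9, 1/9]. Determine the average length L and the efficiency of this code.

Average length L = Σ p_i × l_i = 2.4444 bits
Entropy H = 1.7527 bits
Efficiency η = H/L × 100% = 71.70%


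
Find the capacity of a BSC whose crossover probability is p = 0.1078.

For BSC with error probability p:
C = 1 - H(p) where H(p) is binary entropy
H(0.1078) = -0.1078 × log₂(0.1078) - 0.8922 × log₂(0.8922)
H(p) = 0.4932
C = 1 - 0.4932 = 0.5068 bits/use


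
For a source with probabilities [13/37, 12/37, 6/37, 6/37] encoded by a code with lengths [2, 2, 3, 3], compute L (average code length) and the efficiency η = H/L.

Average length L = Σ p_i × l_i = 2.3243 bits
Entropy H = 1.9082 bits
Efficiency η = H/L × 100% = 82.10%


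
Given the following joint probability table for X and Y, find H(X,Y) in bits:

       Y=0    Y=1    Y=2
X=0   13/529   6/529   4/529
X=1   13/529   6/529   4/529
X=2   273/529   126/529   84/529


H(X,Y) = -Σ p(x,y) log₂ p(x,y)
  p(0,0)=13/529: -0.0246 × log₂(0.0246) = 0.1314
  p(0,1)=6/529: -0.0113 × log₂(0.0113) = 0.0733
  p(0,2)=4/529: -0.0076 × log₂(0.0076) = 0.0533
  p(1,0)=13/529: -0.0246 × log₂(0.0246) = 0.1314
  p(1,1)=6/529: -0.0113 × log₂(0.0113) = 0.0733
  p(1,2)=4/529: -0.0076 × log₂(0.0076) = 0.0533
  p(2,0)=273/529: -0.5161 × log₂(0.5161) = 0.4925
  p(2,1)=126/529: -0.2382 × log₂(0.2382) = 0.4930
  p(2,2)=84/529: -0.1588 × log₂(0.1588) = 0.4216
H(X,Y) = 1.9230 bits


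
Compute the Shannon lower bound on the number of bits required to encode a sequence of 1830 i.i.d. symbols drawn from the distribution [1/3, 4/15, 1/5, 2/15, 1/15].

Entropy H = 2.1493 bits/symbol
Minimum bits = H × n = 2.1493 × 1830
= 3933.14 bits


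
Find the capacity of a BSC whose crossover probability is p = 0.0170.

For BSC with error probability p:
C = 1 - H(p) where H(p) is binary entropy
H(0.0170) = -0.0170 × log₂(0.0170) - 0.9830 × log₂(0.9830)
H(p) = 0.1242
C = 1 - 0.1242 = 0.8758 bits/use


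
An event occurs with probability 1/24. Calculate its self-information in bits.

Information content I(x) = -log₂(p(x))
I = -log₂(1/24) = -log₂(0.0417)
I = 4.5850 bits


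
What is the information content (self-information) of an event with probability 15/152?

Information content I(x) = -log₂(p(x))
I = -log₂(15/152) = -log₂(0.0987)
I = 3.3410 bits


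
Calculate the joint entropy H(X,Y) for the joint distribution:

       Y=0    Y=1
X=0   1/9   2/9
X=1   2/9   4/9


H(X,Y) = -Σ p(x,y) log₂ p(x,y)
  p(0,0)=1/9: -0.1111 × log₂(0.1111) = 0.3522
  p(0,1)=2/9: -0.2222 × log₂(0.2222) = 0.4822
  p(1,0)=2/9: -0.2222 × log₂(0.2222) = 0.4822
  p(1,1)=4/9: -0.4444 × log₂(0.4444) = 0.5200
H(X,Y) = 1.8366 bits


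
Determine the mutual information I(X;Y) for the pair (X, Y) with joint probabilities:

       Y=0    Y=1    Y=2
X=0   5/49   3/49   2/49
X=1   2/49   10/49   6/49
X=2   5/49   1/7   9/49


H(X) = 1.5225, H(Y) = 1.5546, H(X,Y) = 2.9844
I(X;Y) = H(X) + H(Y) - H(X,Y) = 0.0927 bits


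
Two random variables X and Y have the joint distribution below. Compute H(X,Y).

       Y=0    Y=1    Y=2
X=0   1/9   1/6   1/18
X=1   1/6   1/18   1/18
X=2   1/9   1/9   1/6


H(X,Y) = -Σ p(x,y) log₂ p(x,y)
  p(0,0)=1/9: -0.1111 × log₂(0.1111) = 0.3522
  p(0,1)=1/6: -0.1667 × log₂(0.1667) = 0.4308
  p(0,2)=1/18: -0.0556 × log₂(0.0556) = 0.2317
  p(1,0)=1/6: -0.1667 × log₂(0.1667) = 0.4308
  p(1,1)=1/18: -0.0556 × log₂(0.0556) = 0.2317
  p(1,2)=1/18: -0.0556 × log₂(0.0556) = 0.2317
  p(2,0)=1/9: -0.1111 × log₂(0.1111) = 0.3522
  p(2,1)=1/9: -0.1111 × log₂(0.1111) = 0.3522
  p(2,2)=1/6: -0.1667 × log₂(0.1667) = 0.4308
H(X,Y) = 3.0441 bits


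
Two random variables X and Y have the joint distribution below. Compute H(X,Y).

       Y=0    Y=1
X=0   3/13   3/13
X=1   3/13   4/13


H(X,Y) = -Σ p(x,y) log₂ p(x,y)
  p(0,0)=3/13: -0.2308 × log₂(0.2308) = 0.4882
  p(0,1)=3/13: -0.2308 × log₂(0.2308) = 0.4882
  p(1,0)=3/13: -0.2308 × log₂(0.2308) = 0.4882
  p(1,1)=4/13: -0.3077 × log₂(0.3077) = 0.5232
H(X,Y) = 1.9878 bits


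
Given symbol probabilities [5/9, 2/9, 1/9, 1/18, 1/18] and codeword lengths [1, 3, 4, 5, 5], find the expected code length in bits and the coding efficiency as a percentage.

Average length L = Σ p_i × l_i = 2.2222 bits
Entropy H = 1.7689 bits
Efficiency η = H/L × 100% = 79.60%


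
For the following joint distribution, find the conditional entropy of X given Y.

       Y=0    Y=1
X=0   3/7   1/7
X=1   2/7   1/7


H(X|Y) = Σ_y p(y) H(X|Y=y)
  p(Y=0) = 5/7, H(X|Y=0) = 0.9710
  p(Y=1) = 2/7, H(X|Y=1) = 1.0000
H(X|Y) = 0.7143×0.9710 + 0.2857×1.0000 = 0.9793 bits


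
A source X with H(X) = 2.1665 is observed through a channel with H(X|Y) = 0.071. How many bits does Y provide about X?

I(X;Y) = H(X) - H(X|Y)
I(X;Y) = 2.1665 - 0.071 = 2.0955 bits


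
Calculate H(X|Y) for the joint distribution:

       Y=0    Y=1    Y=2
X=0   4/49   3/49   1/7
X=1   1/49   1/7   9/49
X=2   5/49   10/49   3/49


H(X|Y) = Σ_y p(y) H(X|Y=y)
  p(Y=0) = 10/49, H(X|Y=0) = 1.3610
  p(Y=1) = 20/49, H(X|Y=1) = 1.4406
  p(Y=2) = 19/49, H(X|Y=2) = 1.4618
H(X|Y) = 0.2041×1.3610 + 0.4082×1.4406 + 0.3878×1.4618 = 1.4326 bits


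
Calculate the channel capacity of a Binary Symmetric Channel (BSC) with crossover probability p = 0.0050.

For BSC with error probability p:
C = 1 - H(p) where H(p) is binary entropy
H(0.0050) = -0.0050 × log₂(0.0050) - 0.9950 × log₂(0.9950)
H(p) = 0.0454
C = 1 - 0.0454 = 0.9546 bits/use


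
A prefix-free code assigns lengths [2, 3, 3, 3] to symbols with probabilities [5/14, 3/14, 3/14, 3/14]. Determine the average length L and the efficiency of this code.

Average length L = Σ p_i × l_i = 2.6429 bits
Entropy H = 1.9592 bits
Efficiency η = H/L × 100% = 74.13%


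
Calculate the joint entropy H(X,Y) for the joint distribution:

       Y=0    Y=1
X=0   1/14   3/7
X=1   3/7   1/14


H(X,Y) = -Σ p(x,y) log₂ p(x,y)
  p(0,0)=1/14: -0.0714 × log₂(0.0714) = 0.2720
  p(0,1)=3/7: -0.4286 × log₂(0.4286) = 0.5239
  p(1,0)=3/7: -0.4286 × log₂(0.4286) = 0.5239
  p(1,1)=1/14: -0.0714 × log₂(0.0714) = 0.2720
H(X,Y) = 1.5917 bits


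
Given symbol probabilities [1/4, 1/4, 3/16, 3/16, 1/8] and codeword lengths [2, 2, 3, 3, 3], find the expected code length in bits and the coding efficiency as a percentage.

Average length L = Σ p_i × l_i = 2.5000 bits
Entropy H = 2.2806 bits
Efficiency η = H/L × 100% = 91.23%


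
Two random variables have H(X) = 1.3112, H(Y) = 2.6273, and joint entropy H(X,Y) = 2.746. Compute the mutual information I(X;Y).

I(X;Y) = H(X) + H(Y) - H(X,Y)
I(X;Y) = 1.3112 + 2.6273 - 2.746 = 1.1925 bits


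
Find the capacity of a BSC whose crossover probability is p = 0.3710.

For BSC with error probability p:
C = 1 - H(p) where H(p) is binary entropy
H(0.3710) = -0.3710 × log₂(0.3710) - 0.6290 × log₂(0.6290)
H(p) = 0.9514
C = 1 - 0.9514 = 0.0486 bits/use


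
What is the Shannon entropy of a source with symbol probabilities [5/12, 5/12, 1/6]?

H(X) = -Σ p(x) log₂ p(x)
  -5/12 × log₂(5/12) = 0.5263
  -5/12 × log₂(5/12) = 0.5263
  -1/6 × log₂(1/6) = 0.4308
H(X) = 1.4834 bits


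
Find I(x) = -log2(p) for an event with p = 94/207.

Information content I(x) = -log₂(p(x))
I = -log₂(94/207) = -log₂(0.4541)
I = 1.1389 bits


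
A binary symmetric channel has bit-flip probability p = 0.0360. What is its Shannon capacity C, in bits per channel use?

For BSC with error probability p:
C = 1 - H(p) where H(p) is binary entropy
H(0.0360) = -0.0360 × log₂(0.0360) - 0.9640 × log₂(0.9640)
H(p) = 0.2236
C = 1 - 0.2236 = 0.7764 bits/use


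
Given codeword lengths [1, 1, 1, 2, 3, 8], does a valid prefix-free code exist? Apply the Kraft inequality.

Kraft inequality: Σ 2^(-l_i) ≤ 1 for prefix-free code
Calculating: 2^(-1) + 2^(-1) + 2^(-1) + 2^(-2) + 2^(-3) + 2^(-8)
= 0.5 + 0.5 + 0.5 + 0.25 + 0.125 + 0.00390625
= 1.8789
Since 1.8789 > 1, prefix-free code does not exist


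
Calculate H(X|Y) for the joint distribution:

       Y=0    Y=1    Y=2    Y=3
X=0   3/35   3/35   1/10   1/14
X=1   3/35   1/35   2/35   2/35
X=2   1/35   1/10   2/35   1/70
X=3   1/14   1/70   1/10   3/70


H(X|Y) = Σ_y p(y) H(X|Y=y)
  p(Y=0) = 19/70, H(X|Y=0) = 1.8990
  p(Y=1) = 8/35, H(X|Y=1) = 1.6774
  p(Y=2) = 11/35, H(X|Y=2) = 1.9457
  p(Y=3) = 13/70, H(X|Y=3) = 1.8262
H(X|Y) = 0.2714×1.8990 + 0.2286×1.6774 + 0.3143×1.9457 + 0.1857×1.8262 = 1.8495 bits


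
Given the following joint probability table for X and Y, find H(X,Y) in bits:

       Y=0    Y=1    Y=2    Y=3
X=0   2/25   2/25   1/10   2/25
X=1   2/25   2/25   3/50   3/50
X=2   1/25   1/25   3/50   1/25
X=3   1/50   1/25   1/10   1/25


H(X,Y) = -Σ p(x,y) log₂ p(x,y)
  p(0,0)=2/25: -0.0800 × log₂(0.0800) = 0.2915
  p(0,1)=2/25: -0.0800 × log₂(0.0800) = 0.2915
  p(0,2)=1/10: -0.1000 × log₂(0.1000) = 0.3322
  p(0,3)=2/25: -0.0800 × log₂(0.0800) = 0.2915
  p(1,0)=2/25: -0.0800 × log₂(0.0800) = 0.2915
  p(1,1)=2/25: -0.0800 × log₂(0.0800) = 0.2915
  p(1,2)=3/50: -0.0600 × log₂(0.0600) = 0.2435
  p(1,3)=3/50: -0.0600 × log₂(0.0600) = 0.2435
  p(2,0)=1/25: -0.0400 × log₂(0.0400) = 0.1858
  p(2,1)=1/25: -0.0400 × log₂(0.0400) = 0.1858
  p(2,2)=3/50: -0.0600 × log₂(0.0600) = 0.2435
  p(2,3)=1/25: -0.0400 × log₂(0.0400) = 0.1858
  p(3,0)=1/50: -0.0200 × log₂(0.0200) = 0.1129
  p(3,1)=1/25: -0.0400 × log₂(0.0400) = 0.1858
  p(3,2)=1/10: -0.1000 × log₂(0.1000) = 0.3322
  p(3,3)=1/25: -0.0400 × log₂(0.0400) = 0.1858
H(X,Y) = 3.8942 bits


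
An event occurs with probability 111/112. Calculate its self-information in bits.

Information content I(x) = -log₂(p(x))
I = -log₂(111/112) = -log₂(0.9911)
I = 0.0129 bits


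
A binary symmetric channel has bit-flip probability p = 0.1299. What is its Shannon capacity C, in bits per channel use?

For BSC with error probability p:
C = 1 - H(p) where H(p) is binary entropy
H(0.1299) = -0.1299 × log₂(0.1299) - 0.8701 × log₂(0.8701)
H(p) = 0.5572
C = 1 - 0.5572 = 0.4428 bits/use


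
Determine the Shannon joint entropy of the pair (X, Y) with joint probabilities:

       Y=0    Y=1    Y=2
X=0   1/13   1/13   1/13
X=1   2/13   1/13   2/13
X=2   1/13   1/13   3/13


H(X,Y) = -Σ p(x,y) log₂ p(x,y)
  p(0,0)=1/13: -0.0769 × log₂(0.0769) = 0.2846
  p(0,1)=1/13: -0.0769 × log₂(0.0769) = 0.2846
  p(0,2)=1/13: -0.0769 × log₂(0.0769) = 0.2846
  p(1,0)=2/13: -0.1538 × log₂(0.1538) = 0.4155
  p(1,1)=1/13: -0.0769 × log₂(0.0769) = 0.2846
  p(1,2)=2/13: -0.1538 × log₂(0.1538) = 0.4155
  p(2,0)=1/13: -0.0769 × log₂(0.0769) = 0.2846
  p(2,1)=1/13: -0.0769 × log₂(0.0769) = 0.2846
  p(2,2)=3/13: -0.2308 × log₂(0.2308) = 0.4882
H(X,Y) = 3.0270 bits


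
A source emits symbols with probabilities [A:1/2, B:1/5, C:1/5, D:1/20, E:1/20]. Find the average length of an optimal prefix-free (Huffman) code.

Huffman tree construction:
Combine smallest probabilities repeatedly
Resulting codes:
  A: 0 (length 1)
  B: 111 (length 3)
  C: 10 (length 2)
  D: 1100 (length 4)
  E: 1101 (length 4)
Average length = Σ p(s) × length(s) = 1.9000 bits


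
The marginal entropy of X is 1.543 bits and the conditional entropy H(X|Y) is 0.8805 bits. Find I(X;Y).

I(X;Y) = H(X) - H(X|Y)
I(X;Y) = 1.543 - 0.8805 = 0.6625 bits


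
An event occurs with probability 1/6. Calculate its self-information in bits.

Information content I(x) = -log₂(p(x))
I = -log₂(1/6) = -log₂(0.1667)
I = 2.5850 bits


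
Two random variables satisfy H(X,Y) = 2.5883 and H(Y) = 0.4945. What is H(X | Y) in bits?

Chain rule: H(X,Y) = H(X|Y) + H(Y)
H(X|Y) = H(X,Y) - H(Y) = 2.5883 - 0.4945 = 2.0938 bits


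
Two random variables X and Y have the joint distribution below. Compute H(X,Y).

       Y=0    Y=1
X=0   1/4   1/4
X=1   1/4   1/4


H(X,Y) = -Σ p(x,y) log₂ p(x,y)
  p(0,0)=1/4: -0.2500 × log₂(0.2500) = 0.5000
  p(0,1)=1/4: -0.2500 × log₂(0.2500) = 0.5000
  p(1,0)=1/4: -0.2500 × log₂(0.2500) = 0.5000
  p(1,1)=1/4: -0.2500 × log₂(0.2500) = 0.5000
H(X,Y) = 2.0000 bits


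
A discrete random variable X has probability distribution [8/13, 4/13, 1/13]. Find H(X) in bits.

H(X) = -Σ p(x) log₂ p(x)
  -8/13 × log₂(8/13) = 0.4310
  -4/13 × log₂(4/13) = 0.5232
  -1/13 × log₂(1/13) = 0.2846
H(X) = 1.2389 bits


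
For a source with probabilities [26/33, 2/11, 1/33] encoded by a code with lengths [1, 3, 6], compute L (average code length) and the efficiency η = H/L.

Average length L = Σ p_i × l_i = 1.5152 bits
Entropy H = 0.8710 bits
Efficiency η = H/L × 100% = 57.49%


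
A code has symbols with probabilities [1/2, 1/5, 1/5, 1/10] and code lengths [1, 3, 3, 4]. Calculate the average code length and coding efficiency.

Average length L = Σ p_i × l_i = 2.1000 bits
Entropy H = 1.7610 bits
Efficiency η = H/L × 100% = 83.86%


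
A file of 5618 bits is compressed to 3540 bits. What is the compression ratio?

Compression ratio = Original / Compressed
= 5618 / 3540 = 1.59:1


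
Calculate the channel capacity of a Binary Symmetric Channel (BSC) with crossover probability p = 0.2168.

For BSC with error probability p:
C = 1 - H(p) where H(p) is binary entropy
H(0.2168) = -0.2168 × log₂(0.2168) - 0.7832 × log₂(0.7832)
H(p) = 0.7543
C = 1 - 0.7543 = 0.2457 bits/use


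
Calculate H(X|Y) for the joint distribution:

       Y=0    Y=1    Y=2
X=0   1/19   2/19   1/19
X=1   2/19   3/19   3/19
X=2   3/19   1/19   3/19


H(X|Y) = Σ_y p(y) H(X|Y=y)
  p(Y=0) = 6/19, H(X|Y=0) = 1.4591
  p(Y=1) = 6/19, H(X|Y=1) = 1.4591
  p(Y=2) = 7/19, H(X|Y=2) = 1.4488
H(X|Y) = 0.3158×1.4591 + 0.3158×1.4591 + 0.3684×1.4488 = 1.4553 bits


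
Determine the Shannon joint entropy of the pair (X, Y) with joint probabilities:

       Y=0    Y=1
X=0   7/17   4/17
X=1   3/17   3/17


H(X,Y) = -Σ p(x,y) log₂ p(x,y)
  p(0,0)=7/17: -0.4118 × log₂(0.4118) = 0.5271
  p(0,1)=4/17: -0.2353 × log₂(0.2353) = 0.4912
  p(1,0)=3/17: -0.1765 × log₂(0.1765) = 0.4416
  p(1,1)=3/17: -0.1765 × log₂(0.1765) = 0.4416
H(X,Y) = 1.9015 bits


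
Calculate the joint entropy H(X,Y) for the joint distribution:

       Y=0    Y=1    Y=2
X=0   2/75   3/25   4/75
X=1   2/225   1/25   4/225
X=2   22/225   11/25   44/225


H(X,Y) = -Σ p(x,y) log₂ p(x,y)
  p(0,0)=2/75: -0.0267 × log₂(0.0267) = 0.1394
  p(0,1)=3/25: -0.1200 × log₂(0.1200) = 0.3671
  p(0,2)=4/75: -0.0533 × log₂(0.0533) = 0.2255
  p(1,0)=2/225: -0.0089 × log₂(0.0089) = 0.0606
  p(1,1)=1/25: -0.0400 × log₂(0.0400) = 0.1858
  p(1,2)=4/225: -0.0178 × log₂(0.0178) = 0.1034
  p(2,0)=22/225: -0.0978 × log₂(0.0978) = 0.3280
  p(2,1)=11/25: -0.4400 × log₂(0.4400) = 0.5211
  p(2,2)=44/225: -0.1956 × log₂(0.1956) = 0.4604
H(X,Y) = 2.3913 bits


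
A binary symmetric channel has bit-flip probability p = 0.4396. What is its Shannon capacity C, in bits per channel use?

For BSC with error probability p:
C = 1 - H(p) where H(p) is binary entropy
H(0.4396) = -0.4396 × log₂(0.4396) - 0.5604 × log₂(0.5604)
H(p) = 0.9894
C = 1 - 0.9894 = 0.0106 bits/use


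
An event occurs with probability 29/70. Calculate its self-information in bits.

Information content I(x) = -log₂(p(x))
I = -log₂(29/70) = -log₂(0.4143)
I = 1.2713 bits


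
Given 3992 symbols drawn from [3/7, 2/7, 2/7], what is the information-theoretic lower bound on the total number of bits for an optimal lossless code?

Entropy H = 1.5567 bits/symbol
Minimum bits = H × n = 1.5567 × 3992
= 6214.17 bits


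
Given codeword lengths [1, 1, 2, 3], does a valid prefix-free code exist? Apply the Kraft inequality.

Kraft inequality: Σ 2^(-l_i) ≤ 1 for prefix-free code
Calculating: 2^(-1) + 2^(-1) + 2^(-2) + 2^(-3)
= 0.5 + 0.5 + 0.25 + 0.125
= 1.3750
Since 1.3750 > 1, prefix-free code does not exist


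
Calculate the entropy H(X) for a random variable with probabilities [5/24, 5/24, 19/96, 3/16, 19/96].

H(X) = -Σ p(x) log₂ p(x)
  -5/24 × log₂(5/24) = 0.4715
  -5/24 × log₂(5/24) = 0.4715
  -19/96 × log₂(19/96) = 0.4625
  -3/16 × log₂(3/16) = 0.4528
  -19/96 × log₂(19/96) = 0.4625
H(X) = 2.3208 bits


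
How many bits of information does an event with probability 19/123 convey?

Information content I(x) = -log₂(p(x))
I = -log₂(19/123) = -log₂(0.1545)
I = 2.6946 bits


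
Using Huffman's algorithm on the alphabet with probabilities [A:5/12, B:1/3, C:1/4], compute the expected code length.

Huffman tree construction:
Combine smallest probabilities repeatedly
Resulting codes:
  A: 0 (length 1)
  B: 11 (length 2)
  C: 10 (length 2)
Average length = Σ p(s) × length(s) = 1.5833 bits


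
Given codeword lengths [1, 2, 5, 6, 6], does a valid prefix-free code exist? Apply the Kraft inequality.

Kraft inequality: Σ 2^(-l_i) ≤ 1 for prefix-free code
Calculating: 2^(-1) + 2^(-2) + 2^(-5) + 2^(-6) + 2^(-6)
= 0.5 + 0.25 + 0.03125 + 0.015625 + 0.015625
= 0.8125
Since 0.8125 ≤ 1, prefix-free code exists


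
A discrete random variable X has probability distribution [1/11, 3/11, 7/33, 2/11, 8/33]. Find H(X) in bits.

H(X) = -Σ p(x) log₂ p(x)
  -1/11 × log₂(1/11) = 0.3145
  -3/11 × log₂(3/11) = 0.5112
  -7/33 × log₂(7/33) = 0.4745
  -2/11 × log₂(2/11) = 0.4472
  -8/33 × log₂(8/33) = 0.4956
H(X) = 2.2430 bits


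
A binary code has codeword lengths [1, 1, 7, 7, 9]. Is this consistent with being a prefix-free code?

Kraft inequality: Σ 2^(-l_i) ≤ 1 for prefix-free code
Calculating: 2^(-1) + 2^(-1) + 2^(-7) + 2^(-7) + 2^(-9)
= 0.5 + 0.5 + 0.0078125 + 0.0078125 + 0.001953125
= 1.0176
Since 1.0176 > 1, prefix-free code does not exist


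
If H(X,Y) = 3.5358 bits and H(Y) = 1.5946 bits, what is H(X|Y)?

Chain rule: H(X,Y) = H(X|Y) + H(Y)
H(X|Y) = H(X,Y) - H(Y) = 3.5358 - 1.5946 = 1.9412 bits


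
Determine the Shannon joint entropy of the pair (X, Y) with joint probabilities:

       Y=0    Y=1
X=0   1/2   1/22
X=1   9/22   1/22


H(X,Y) = -Σ p(x,y) log₂ p(x,y)
  p(0,0)=1/2: -0.5000 × log₂(0.5000) = 0.5000
  p(0,1)=1/22: -0.0455 × log₂(0.0455) = 0.2027
  p(1,0)=9/22: -0.4091 × log₂(0.4091) = 0.5275
  p(1,1)=1/22: -0.0455 × log₂(0.0455) = 0.2027
H(X,Y) = 1.4329 bits


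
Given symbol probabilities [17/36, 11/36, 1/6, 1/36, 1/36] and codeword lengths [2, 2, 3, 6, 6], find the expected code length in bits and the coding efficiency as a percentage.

Average length L = Σ p_i × l_i = 2.3889 bits
Entropy H = 1.7519 bits
Efficiency η = H/L × 100% = 73.33%


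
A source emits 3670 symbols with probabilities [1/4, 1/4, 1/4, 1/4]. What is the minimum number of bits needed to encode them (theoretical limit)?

Entropy H = 2.0000 bits/symbol
Minimum bits = H × n = 2.0000 × 3670
= 7340.00 bits


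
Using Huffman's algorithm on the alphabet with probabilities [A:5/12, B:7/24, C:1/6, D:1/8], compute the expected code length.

Huffman tree construction:
Combine smallest probabilities repeatedly
Resulting codes:
  A: 0 (length 1)
  B: 10 (length 2)
  C: 111 (length 3)
  D: 110 (length 3)
Average length = Σ p(s) × length(s) = 1.8750 bits


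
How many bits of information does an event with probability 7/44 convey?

Information content I(x) = -log₂(p(x))
I = -log₂(7/44) = -log₂(0.1591)
I = 2.6521 bits


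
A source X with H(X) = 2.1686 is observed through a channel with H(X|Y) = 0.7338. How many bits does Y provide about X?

I(X;Y) = H(X) - H(X|Y)
I(X;Y) = 2.1686 - 0.7338 = 1.4348 bits


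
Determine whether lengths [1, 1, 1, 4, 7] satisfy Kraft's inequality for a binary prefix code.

Kraft inequality: Σ 2^(-l_i) ≤ 1 for prefix-free code
Calculating: 2^(-1) + 2^(-1) + 2^(-1) + 2^(-4) + 2^(-7)
= 0.5 + 0.5 + 0.5 + 0.0625 + 0.0078125
= 1.5703
Since 1.5703 > 1, prefix-free code does not exist


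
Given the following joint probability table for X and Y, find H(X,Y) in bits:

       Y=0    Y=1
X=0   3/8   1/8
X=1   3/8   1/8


H(X,Y) = -Σ p(x,y) log₂ p(x,y)
  p(0,0)=3/8: -0.3750 × log₂(0.3750) = 0.5306
  p(0,1)=1/8: -0.1250 × log₂(0.1250) = 0.3750
  p(1,0)=3/8: -0.3750 × log₂(0.3750) = 0.5306
  p(1,1)=1/8: -0.1250 × log₂(0.1250) = 0.3750
H(X,Y) = 1.8113 bits


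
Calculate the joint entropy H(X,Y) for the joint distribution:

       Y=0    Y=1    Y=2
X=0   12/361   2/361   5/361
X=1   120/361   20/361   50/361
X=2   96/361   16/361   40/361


H(X,Y) = -Σ p(x,y) log₂ p(x,y)
  p(0,0)=12/361: -0.0332 × log₂(0.0332) = 0.1632
  p(0,1)=2/361: -0.0055 × log₂(0.0055) = 0.0415
  p(0,2)=5/361: -0.0139 × log₂(0.0139) = 0.0855
  p(1,0)=120/361: -0.3324 × log₂(0.3324) = 0.5282
  p(1,1)=20/361: -0.0554 × log₂(0.0554) = 0.2312
  p(1,2)=50/361: -0.1385 × log₂(0.1385) = 0.3950
  p(2,0)=96/361: -0.2659 × log₂(0.2659) = 0.5082
  p(2,1)=16/361: -0.0443 × log₂(0.0443) = 0.1993
  p(2,2)=40/361: -0.1108 × log₂(0.1108) = 0.3517
H(X,Y) = 2.5038 bits


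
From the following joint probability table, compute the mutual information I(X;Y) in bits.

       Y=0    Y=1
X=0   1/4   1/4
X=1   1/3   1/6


H(X) = 1.0000, H(Y) = 0.9799, H(X,Y) = 1.9591
I(X;Y) = H(X) + H(Y) - H(X,Y) = 0.0207 bits


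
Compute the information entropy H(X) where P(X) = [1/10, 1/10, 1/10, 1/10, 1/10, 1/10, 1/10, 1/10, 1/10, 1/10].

H(X) = -Σ p(x) log₂ p(x)
  -1/10 × log₂(1/10) = 0.3322
  -1/10 × log₂(1/10) = 0.3322
  -1/10 × log₂(1/10) = 0.3322
  -1/10 × log₂(1/10) = 0.3322
  -1/10 × log₂(1/10) = 0.3322
  -1/10 × log₂(1/10) = 0.3322
  -1/10 × log₂(1/10) = 0.3322
  -1/10 × log₂(1/10) = 0.3322
  -1/10 × log₂(1/10) = 0.3322
  -1/10 × log₂(1/10) = 0.3322
H(X) = 3.3219 bits


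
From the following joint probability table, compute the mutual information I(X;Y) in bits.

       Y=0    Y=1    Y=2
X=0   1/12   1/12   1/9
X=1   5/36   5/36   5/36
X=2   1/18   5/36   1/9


H(X) = 1.5622, H(Y) = 1.5746, H(X,Y) = 3.1158
I(X;Y) = H(X) + H(Y) - H(X,Y) = 0.0211 bits


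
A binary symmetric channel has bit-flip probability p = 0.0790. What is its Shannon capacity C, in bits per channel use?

For BSC with error probability p:
C = 1 - H(p) where H(p) is binary entropy
H(0.0790) = -0.0790 × log₂(0.0790) - 0.9210 × log₂(0.9210)
H(p) = 0.3986
C = 1 - 0.3986 = 0.6014 bits/use


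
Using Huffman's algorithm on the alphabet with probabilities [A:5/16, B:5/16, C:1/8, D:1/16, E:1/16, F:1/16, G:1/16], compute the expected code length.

Huffman tree construction:
Combine smallest probabilities repeatedly
Resulting codes:
  A: 10 (length 2)
  B: 11 (length 2)
  C: 010 (length 3)
  D: 0110 (length 4)
  E: 0111 (length 4)
  F: 000 (length 3)
  G: 001 (length 3)
Average length = Σ p(s) × length(s) = 2.5000 bits


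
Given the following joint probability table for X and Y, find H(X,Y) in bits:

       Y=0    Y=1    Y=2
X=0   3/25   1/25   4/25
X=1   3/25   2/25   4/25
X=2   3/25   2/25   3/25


H(X,Y) = -Σ p(x,y) log₂ p(x,y)
  p(0,0)=3/25: -0.1200 × log₂(0.1200) = 0.3671
  p(0,1)=1/25: -0.0400 × log₂(0.0400) = 0.1858
  p(0,2)=4/25: -0.1600 × log₂(0.1600) = 0.4230
  p(1,0)=3/25: -0.1200 × log₂(0.1200) = 0.3671
  p(1,1)=2/25: -0.0800 × log₂(0.0800) = 0.2915
  p(1,2)=4/25: -0.1600 × log₂(0.1600) = 0.4230
  p(2,0)=3/25: -0.1200 × log₂(0.1200) = 0.3671
  p(2,1)=2/25: -0.0800 × log₂(0.0800) = 0.2915
  p(2,2)=3/25: -0.1200 × log₂(0.1200) = 0.3671
H(X,Y) = 3.0831 bits


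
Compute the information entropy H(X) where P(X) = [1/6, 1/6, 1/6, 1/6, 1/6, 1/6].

H(X) = -Σ p(x) log₂ p(x)
  -1/6 × log₂(1/6) = 0.4308
  -1/6 × log₂(1/6) = 0.4308
  -1/6 × log₂(1/6) = 0.4308
  -1/6 × log₂(1/6) = 0.4308
  -1/6 × log₂(1/6) = 0.4308
  -1/6 × log₂(1/6) = 0.4308
H(X) = 2.5850 bits


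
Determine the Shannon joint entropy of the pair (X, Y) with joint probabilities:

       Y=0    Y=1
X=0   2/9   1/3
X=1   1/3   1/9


H(X,Y) = -Σ p(x,y) log₂ p(x,y)
  p(0,0)=2/9: -0.2222 × log₂(0.2222) = 0.4822
  p(0,1)=1/3: -0.3333 × log₂(0.3333) = 0.5283
  p(1,0)=1/3: -0.3333 × log₂(0.3333) = 0.5283
  p(1,1)=1/9: -0.1111 × log₂(0.1111) = 0.3522
H(X,Y) = 1.8911 bits


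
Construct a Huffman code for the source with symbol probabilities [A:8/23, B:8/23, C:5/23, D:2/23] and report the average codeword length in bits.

Huffman tree construction:
Combine smallest probabilities repeatedly
Resulting codes:
  A: 11 (length 2)
  B: 0 (length 1)
  C: 101 (length 3)
  D: 100 (length 3)
Average length = Σ p(s) × length(s) = 1.9565 bits


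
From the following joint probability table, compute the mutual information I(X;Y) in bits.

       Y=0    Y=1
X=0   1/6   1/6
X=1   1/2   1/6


H(X) = 0.9183, H(Y) = 0.9183, H(X,Y) = 1.7925
I(X;Y) = H(X) + H(Y) - H(X,Y) = 0.0441 bits


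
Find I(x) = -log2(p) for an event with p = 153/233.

Information content I(x) = -log₂(p(x))
I = -log₂(153/233) = -log₂(0.6567)
I = 0.6068 bits


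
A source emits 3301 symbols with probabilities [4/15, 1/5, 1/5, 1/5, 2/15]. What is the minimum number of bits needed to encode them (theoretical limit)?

Entropy H = 2.2892 bits/symbol
Minimum bits = H × n = 2.2892 × 3301
= 7556.80 bits


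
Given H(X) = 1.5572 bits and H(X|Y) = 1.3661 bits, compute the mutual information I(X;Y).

I(X;Y) = H(X) - H(X|Y)
I(X;Y) = 1.5572 - 1.3661 = 0.1911 bits


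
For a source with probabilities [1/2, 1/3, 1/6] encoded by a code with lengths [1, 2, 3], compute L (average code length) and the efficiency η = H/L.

Average length L = Σ p_i × l_i = 1.6667 bits
Entropy H = 1.4591 bits
Efficiency η = H/L × 100% = 87.55%


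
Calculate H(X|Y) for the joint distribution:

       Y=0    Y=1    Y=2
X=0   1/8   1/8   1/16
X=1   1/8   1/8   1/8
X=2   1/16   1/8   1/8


H(X|Y) = Σ_y p(y) H(X|Y=y)
  p(Y=0) = 5/16, H(X|Y=0) = 1.5219
  p(Y=1) = 3/8, H(X|Y=1) = 1.5850
  p(Y=2) = 5/16, H(X|Y=2) = 1.5219
H(X|Y) = 0.3125×1.5219 + 0.3750×1.5850 + 0.3125×1.5219 = 1.5456 bits


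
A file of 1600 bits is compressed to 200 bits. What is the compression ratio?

Compression ratio = Original / Compressed
= 1600 / 200 = 8.00:1


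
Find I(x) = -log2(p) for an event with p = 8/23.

Information content I(x) = -log₂(p(x))
I = -log₂(8/23) = -log₂(0.3478)
I = 1.5236 bits


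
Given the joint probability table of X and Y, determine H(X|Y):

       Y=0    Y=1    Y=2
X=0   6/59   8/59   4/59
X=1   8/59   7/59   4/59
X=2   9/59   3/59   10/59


H(X|Y) = Σ_y p(y) H(X|Y=y)
  p(Y=0) = 23/59, H(X|Y=0) = 1.5653
  p(Y=1) = 18/59, H(X|Y=1) = 1.4807
  p(Y=2) = 18/59, H(X|Y=2) = 1.4355
H(X|Y) = 0.3898×1.5653 + 0.3051×1.4807 + 0.3051×1.4355 = 1.4999 bits


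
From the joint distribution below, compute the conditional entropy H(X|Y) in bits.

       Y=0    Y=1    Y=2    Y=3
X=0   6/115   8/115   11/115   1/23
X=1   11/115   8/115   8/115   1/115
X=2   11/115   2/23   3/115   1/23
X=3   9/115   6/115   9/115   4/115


H(X|Y) = Σ_y p(y) H(X|Y=y)
  p(Y=0) = 37/115, H(X|Y=0) = 1.9622
  p(Y=1) = 32/115, H(X|Y=1) = 1.9772
  p(Y=2) = 31/115, H(X|Y=2) = 1.8788
  p(Y=3) = 3/23, H(X|Y=3) = 1.8256
H(X|Y) = 0.3217×1.9622 + 0.2783×1.9772 + 0.2696×1.8788 + 0.1304×1.8256 = 1.9261 bits


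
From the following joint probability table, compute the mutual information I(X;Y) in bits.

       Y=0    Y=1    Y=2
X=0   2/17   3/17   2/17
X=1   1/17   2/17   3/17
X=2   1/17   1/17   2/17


H(X) = 1.5486, H(Y) = 1.5486, H(X,Y) = 3.0575
I(X;Y) = H(X) + H(Y) - H(X,Y) = 0.0397 bits


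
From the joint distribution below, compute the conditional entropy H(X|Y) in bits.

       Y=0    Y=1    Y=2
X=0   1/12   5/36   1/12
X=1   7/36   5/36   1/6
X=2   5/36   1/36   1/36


H(X|Y) = Σ_y p(y) H(X|Y=y)
  p(Y=0) = 5/12, H(X|Y=0) = 1.5058
  p(Y=1) = 11/36, H(X|Y=1) = 1.3486
  p(Y=2) = 5/18, H(X|Y=2) = 1.2955
H(X|Y) = 0.4167×1.5058 + 0.3056×1.3486 + 0.2778×1.2955 = 1.3993 bits


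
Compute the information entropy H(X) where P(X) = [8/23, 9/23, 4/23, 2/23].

H(X) = -Σ p(x) log₂ p(x)
  -8/23 × log₂(8/23) = 0.5299
  -9/23 × log₂(9/23) = 0.5297
  -4/23 × log₂(4/23) = 0.4389
  -2/23 × log₂(2/23) = 0.3064
H(X) = 1.8049 bits


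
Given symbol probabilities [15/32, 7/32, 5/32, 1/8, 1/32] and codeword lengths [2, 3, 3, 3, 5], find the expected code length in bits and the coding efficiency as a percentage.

Average length L = Σ p_i × l_i = 2.5938 bits
Entropy H = 1.9417 bits
Efficiency η = H/L × 100% = 74.86%


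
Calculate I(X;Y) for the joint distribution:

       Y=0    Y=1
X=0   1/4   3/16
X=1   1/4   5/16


H(X) = 0.9887, H(Y) = 1.0000, H(X,Y) = 1.9772
I(X;Y) = H(X) + H(Y) - H(X,Y) = 0.0115 bits


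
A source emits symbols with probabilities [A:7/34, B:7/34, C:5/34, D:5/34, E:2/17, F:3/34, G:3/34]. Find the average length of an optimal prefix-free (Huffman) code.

Huffman tree construction:
Combine smallest probabilities repeatedly
Resulting codes:
  A: 00 (length 2)
  B: 01 (length 2)
  C: 101 (length 3)
  D: 110 (length 3)
  E: 100 (length 3)
  F: 1110 (length 4)
  G: 1111 (length 4)
Average length = Σ p(s) × length(s) = 2.7647 bits


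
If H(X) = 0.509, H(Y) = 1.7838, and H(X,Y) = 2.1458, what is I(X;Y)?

I(X;Y) = H(X) + H(Y) - H(X,Y)
I(X;Y) = 0.509 + 1.7838 - 2.1458 = 0.147 bits


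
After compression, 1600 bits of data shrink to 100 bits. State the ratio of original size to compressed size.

Compression ratio = Original / Compressed
= 1600 / 100 = 16.00:1


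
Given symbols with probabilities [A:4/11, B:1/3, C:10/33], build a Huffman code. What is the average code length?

Huffman tree construction:
Combine smallest probabilities repeatedly
Resulting codes:
  A: 0 (length 1)
  B: 11 (length 2)
  C: 10 (length 2)
Average length = Σ p(s) × length(s) = 1.6364 bits


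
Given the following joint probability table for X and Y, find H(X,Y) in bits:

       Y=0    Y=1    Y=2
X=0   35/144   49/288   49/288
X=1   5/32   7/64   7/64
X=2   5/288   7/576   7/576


H(X,Y) = -Σ p(x,y) log₂ p(x,y)
  p(0,0)=35/144: -0.2431 × log₂(0.2431) = 0.4960
  p(0,1)=49/288: -0.1701 × log₂(0.1701) = 0.4347
  p(0,2)=49/288: -0.1701 × log₂(0.1701) = 0.4347
  p(1,0)=5/32: -0.1562 × log₂(0.1562) = 0.4184
  p(1,1)=7/64: -0.1094 × log₂(0.1094) = 0.3492
  p(1,2)=7/64: -0.1094 × log₂(0.1094) = 0.3492
  p(2,0)=5/288: -0.0174 × log₂(0.0174) = 0.1015
  p(2,1)=7/576: -0.0122 × log₂(0.0122) = 0.0773
  p(2,2)=7/576: -0.0122 × log₂(0.0122) = 0.0773
H(X,Y) = 2.7385 bits
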